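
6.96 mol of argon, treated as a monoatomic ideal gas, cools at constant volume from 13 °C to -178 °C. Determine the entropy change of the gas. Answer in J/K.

ΔS = -95.6 J/K

In kelvin: T₁ = 286.15 K, T₂ = 95.15 K. At constant volume, ΔS = nC_V ln(T₂/T₁) with C_V = 3R/2 = 12.47 J mol⁻¹ K⁻¹.
ΔS = 6.96 × 12.47 × ln(95.15/286.15) = -95.6 J/K.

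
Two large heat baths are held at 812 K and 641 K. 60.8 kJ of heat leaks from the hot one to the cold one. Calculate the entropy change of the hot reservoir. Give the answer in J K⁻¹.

ΔS_hot = -74.9 J/K

The hot reservoir loses heat Q, so ΔS_hot = −Q/T_H = −60800/812 = -74.9 J/K.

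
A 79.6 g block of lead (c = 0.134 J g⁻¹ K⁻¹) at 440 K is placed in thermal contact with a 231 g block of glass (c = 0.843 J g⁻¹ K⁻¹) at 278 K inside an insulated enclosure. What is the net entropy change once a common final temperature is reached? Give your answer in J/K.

Energy balance: T_f = (m₁c₁T₁ + m₂c₂T₂)/(m₁c₁ + m₂c₂) = 286.41 K.
ΔS₁ = m₁c₁ ln(T_f/T₁) = 10.6664 × ln(286.41/440) = -4.5795 J/K.
ΔS₂ = m₂c₂ ln(T_f/T₂) = 194.733 × ln(286.41/278) = 5.8055 J/K.
ΔS_total = -4.5795 + 5.8055 = 1.23 J/K.

ΔS_total = 1.23 J/K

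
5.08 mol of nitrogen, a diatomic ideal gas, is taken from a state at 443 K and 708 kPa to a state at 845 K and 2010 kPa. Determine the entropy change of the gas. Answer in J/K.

ΔS = nC_p ln(T₂/T₁) − nR ln(P₂/P₁), with C_p = 7R/2 = 29.1 J mol⁻¹ K⁻¹ for a diatomic ideal gas.
ΔS = 5.08 × [29.1 × ln(845/443) − 8.314 × ln(2010/708)] = 51.4 J/K.

ΔS = 51.4 J/K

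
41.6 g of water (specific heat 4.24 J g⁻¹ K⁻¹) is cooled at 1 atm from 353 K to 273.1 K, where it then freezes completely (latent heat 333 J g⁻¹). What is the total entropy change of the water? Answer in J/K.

ΔS = -96 J/K

Cooling step: ΔS₁ = m c ln(T_tr/T_i) = 41.6 × 4.24 × ln(273.1/353) = -45.27 J/K.
Phase change: ΔS₂ = −mL/T_tr = −41.6 × 333 / 273.1 = -50.72 J/K.
ΔS_total = (-45.27) + (-50.72) = -96 J/K.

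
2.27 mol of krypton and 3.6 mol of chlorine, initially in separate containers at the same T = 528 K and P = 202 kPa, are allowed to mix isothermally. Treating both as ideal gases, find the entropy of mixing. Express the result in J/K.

ΔS_mix = 32.6 J/K

Mole fractions: x_A = 2.27/5.87 = 0.387, x_B = 0.613.
ΔS_mix = −R(n_A ln x_A + n_B ln x_B) = −8.314 × (2.27 ln 0.387 + 3.6 ln 0.613) = 32.6 J/K.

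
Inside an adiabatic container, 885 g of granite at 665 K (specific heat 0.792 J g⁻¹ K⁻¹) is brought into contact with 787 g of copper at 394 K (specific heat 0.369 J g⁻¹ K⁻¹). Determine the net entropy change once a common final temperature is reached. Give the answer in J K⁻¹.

Energy balance: T_f = (m₁c₁T₁ + m₂c₂T₂)/(m₁c₁ + m₂c₂) = 585.61 K.
ΔS₁ = m₁c₁ ln(T_f/T₁) = 700.92 × ln(585.61/665) = -89.11 J/K.
ΔS₂ = m₂c₂ ln(T_f/T₂) = 290.403 × ln(585.61/394) = 115.1 J/K.
ΔS_total = -89.11 + 115.1 = 26 J/K.

ΔS_total = 26 J/K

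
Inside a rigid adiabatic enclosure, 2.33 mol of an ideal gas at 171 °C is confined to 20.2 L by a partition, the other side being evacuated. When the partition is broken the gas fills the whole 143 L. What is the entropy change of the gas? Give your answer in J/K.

ΔS_gas = 37.9 J/K

For an ideal gas in free expansion Q = 0 and W = 0, so T is unchanged.
Entropy is a state function; using a reversible isothermal path, ΔS_gas = nR ln(V₂/V₁) = 2.33 × 8.314 × ln(143/20.2) = 37.9 J/K.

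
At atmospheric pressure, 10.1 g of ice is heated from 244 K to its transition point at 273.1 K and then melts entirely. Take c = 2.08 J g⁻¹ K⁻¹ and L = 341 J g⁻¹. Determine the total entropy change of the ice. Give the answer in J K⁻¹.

Warming step: ΔS₁ = m c ln(T_tr/T_i) = 10.1 × 2.08 × ln(273.1/244) = 2.367 J/K.
Phase change: ΔS₂ = +mL/T_tr = 10.1 × 341 / 273.1 = 12.61 J/K.
ΔS_total = (2.367) + (12.61) = 15 J/K.

ΔS = 15 J/K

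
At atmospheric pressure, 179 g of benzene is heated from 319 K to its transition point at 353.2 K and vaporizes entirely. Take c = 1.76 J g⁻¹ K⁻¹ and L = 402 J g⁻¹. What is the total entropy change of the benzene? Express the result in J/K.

Warming step: ΔS₁ = m c ln(T_tr/T_i) = 179 × 1.76 × ln(353.2/319) = 32.08 J/K.
Phase change: ΔS₂ = +mL/T_tr = 179 × 402 / 353.2 = 203.7 J/K.
ΔS_total = (32.08) + (203.7) = 236 J/K.

ΔS = 236 J/K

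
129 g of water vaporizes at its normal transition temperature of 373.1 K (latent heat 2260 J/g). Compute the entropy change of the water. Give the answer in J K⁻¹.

Heat absorbed by the substance: Q = mL = 129 × 2260 = 291540 J.
At constant T, ΔS = Q_rev/T = 291540 / 373.1 = 781 J/K.

ΔS = 781 J/K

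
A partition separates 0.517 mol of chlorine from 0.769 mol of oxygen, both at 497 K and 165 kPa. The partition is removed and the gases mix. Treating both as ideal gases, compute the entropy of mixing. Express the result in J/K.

Mole fractions: x_A = 0.517/1.29 = 0.402, x_B = 0.598.
ΔS_mix = −R(n_A ln x_A + n_B ln x_B) = −8.314 × (0.517 ln 0.402 + 0.769 ln 0.598) = 7.2 J/K.

ΔS_mix = 7.2 J/K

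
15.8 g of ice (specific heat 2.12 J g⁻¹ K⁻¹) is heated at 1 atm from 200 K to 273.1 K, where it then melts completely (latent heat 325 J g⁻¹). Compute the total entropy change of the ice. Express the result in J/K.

ΔS = 29.2 J/K

Warming step: ΔS₁ = m c ln(T_tr/T_i) = 15.8 × 2.12 × ln(273.1/200) = 10.43 J/K.
Phase change: ΔS₂ = +mL/T_tr = 15.8 × 325 / 273.1 = 18.8 J/K.
ΔS_total = (10.43) + (18.8) = 29.2 J/K.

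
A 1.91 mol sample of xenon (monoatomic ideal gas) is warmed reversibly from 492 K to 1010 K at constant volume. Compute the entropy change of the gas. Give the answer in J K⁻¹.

ΔS = 17.1 J/K

At constant volume, ΔS = nC_V ln(T₂/T₁) with C_V = 3R/2 = 12.47 J mol⁻¹ K⁻¹.
ΔS = 1.91 × 12.47 × ln(1010/492) = 17.1 J/K.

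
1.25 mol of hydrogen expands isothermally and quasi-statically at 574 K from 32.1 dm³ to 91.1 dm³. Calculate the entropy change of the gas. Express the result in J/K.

ΔS_gas = 10.8 J/K

For an isothermal ideal gas ΔS_gas = nR ln(V₂/V₁) = 1.25 × 8.314 × ln(91.1/32.1) = 10.8 J/K.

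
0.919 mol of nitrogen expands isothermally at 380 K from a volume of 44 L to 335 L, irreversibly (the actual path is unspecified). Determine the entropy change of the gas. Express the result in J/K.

Entropy is a state function, so ΔS_gas depends only on the end states.
For an isothermal ideal gas ΔS_gas = nR ln(V₂/V₁) = 0.919 × 8.314 × ln(335/44) = 15.5 J/K.

ΔS_gas = 15.5 J/K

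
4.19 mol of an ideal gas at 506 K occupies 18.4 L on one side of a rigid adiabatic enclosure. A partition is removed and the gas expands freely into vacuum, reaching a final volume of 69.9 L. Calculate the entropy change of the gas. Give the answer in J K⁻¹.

No heat is exchanged and no work is done, so the ideal-gas temperature stays constant.
Entropy is a state function; using a reversible isothermal path, ΔS_gas = nR ln(V₂/V₁) = 4.19 × 8.314 × ln(69.9/18.4) = 46.5 J/K.

ΔS_gas = 46.5 J/K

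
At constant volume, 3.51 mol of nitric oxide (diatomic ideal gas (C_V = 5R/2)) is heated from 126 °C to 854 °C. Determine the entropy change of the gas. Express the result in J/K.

In kelvin: T₁ = 399.15 K, T₂ = 1127.15 K. At constant volume, ΔS = nC_V ln(T₂/T₁) with C_V = 5R/2 = 20.79 J mol⁻¹ K⁻¹.
ΔS = 3.51 × 20.79 × ln(1127.15/399.15) = 75.7 J/K.

ΔS = 75.7 J/K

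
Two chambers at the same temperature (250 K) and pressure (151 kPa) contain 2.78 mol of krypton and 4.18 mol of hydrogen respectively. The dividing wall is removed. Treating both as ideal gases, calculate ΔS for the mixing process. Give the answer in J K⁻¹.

ΔS_mix = 38.9 J/K

Mole fractions: x_A = 2.78/6.96 = 0.399, x_B = 0.601.
ΔS_mix = −R(n_A ln x_A + n_B ln x_B) = −8.314 × (2.78 ln 0.399 + 4.18 ln 0.601) = 38.9 J/K.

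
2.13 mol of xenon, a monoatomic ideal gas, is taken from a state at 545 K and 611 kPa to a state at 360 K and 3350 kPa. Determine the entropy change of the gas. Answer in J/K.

ΔS = nC_p ln(T₂/T₁) − nR ln(P₂/P₁), with C_p = 5R/2 = 20.79 J mol⁻¹ K⁻¹ for a monoatomic ideal gas.
ΔS = 2.13 × [20.79 × ln(360/545) − 8.314 × ln(3350/611)] = -48.5 J/K.

ΔS = -48.5 J/K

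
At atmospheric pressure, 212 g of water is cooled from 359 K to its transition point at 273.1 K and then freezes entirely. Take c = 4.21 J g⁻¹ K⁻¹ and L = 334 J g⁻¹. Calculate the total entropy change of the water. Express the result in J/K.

ΔS = -503 J/K

Cooling step: ΔS₁ = m c ln(T_tr/T_i) = 212 × 4.21 × ln(273.1/359) = -244.1 J/K.
Phase change: ΔS₂ = −mL/T_tr = −212 × 334 / 273.1 = -259.3 J/K.
ΔS_total = (-244.1) + (-259.3) = -503 J/K.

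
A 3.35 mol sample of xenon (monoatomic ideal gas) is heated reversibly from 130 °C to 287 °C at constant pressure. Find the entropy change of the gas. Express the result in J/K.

ΔS = 22.9 J/K

In kelvin: T₁ = 403.15 K, T₂ = 560.15 K. At constant pressure, ΔS = nC_p ln(T₂/T₁) with C_p = 5R/2 = 20.79 J mol⁻¹ K⁻¹.
ΔS = 3.35 × 20.79 × ln(560.15/403.15) = 22.9 J/K.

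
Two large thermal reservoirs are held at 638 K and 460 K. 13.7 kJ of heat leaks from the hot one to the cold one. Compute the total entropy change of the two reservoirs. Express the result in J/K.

ΔS_hot = −Q/T_H = −13700/638 = -21.47 J/K and ΔS_cold = +Q/T_C = 13700/460 = 29.78 J/K.
ΔS_total = -21.47 + 29.78 = 8.31 J/K, positive as the second law requires.

ΔS_total = 8.31 J/K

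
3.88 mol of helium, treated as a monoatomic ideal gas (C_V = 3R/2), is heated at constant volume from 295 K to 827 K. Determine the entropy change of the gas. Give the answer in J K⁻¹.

At constant volume, ΔS = nC_V ln(T₂/T₁) with C_V = 3R/2 = 12.47 J mol⁻¹ K⁻¹.
ΔS = 3.88 × 12.47 × ln(827/295) = 49.9 J/K.

ΔS = 49.9 J/K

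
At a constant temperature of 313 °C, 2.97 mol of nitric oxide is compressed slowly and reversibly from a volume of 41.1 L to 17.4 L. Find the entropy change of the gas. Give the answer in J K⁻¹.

For an isothermal ideal gas ΔS_gas = nR ln(V₂/V₁) = 2.97 × 8.314 × ln(17.4/41.1) = -21.2 J/K.

ΔS_gas = -21.2 J/K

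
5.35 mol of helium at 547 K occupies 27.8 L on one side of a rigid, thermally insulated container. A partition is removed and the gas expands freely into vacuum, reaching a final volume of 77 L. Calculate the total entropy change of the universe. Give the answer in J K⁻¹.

No heat is exchanged and no work is done, so the ideal-gas temperature stays constant.
Entropy is a state function; using a reversible isothermal path, ΔS_gas = nR ln(V₂/V₁) = 5.35 × 8.314 × ln(77/27.8) = 45.3 J/K.
The insulated surroundings exchange no heat, so ΔS_surr = 0 and ΔS_universe = ΔS_gas.

ΔS_universe = 45.3 J/K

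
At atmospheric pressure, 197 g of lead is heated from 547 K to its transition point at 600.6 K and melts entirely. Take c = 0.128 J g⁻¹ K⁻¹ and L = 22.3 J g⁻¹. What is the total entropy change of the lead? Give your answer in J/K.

ΔS = 9.67 J/K

Warming step: ΔS₁ = m c ln(T_tr/T_i) = 197 × 0.128 × ln(600.6/547) = 2.357 J/K.
Phase change: ΔS₂ = +mL/T_tr = 197 × 22.3 / 600.6 = 7.315 J/K.
ΔS_total = (2.357) + (7.315) = 9.67 J/K.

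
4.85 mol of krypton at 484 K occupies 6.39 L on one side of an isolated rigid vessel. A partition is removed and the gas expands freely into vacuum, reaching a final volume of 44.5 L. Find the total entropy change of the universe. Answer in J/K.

ΔS_universe = 78.3 J/K

For an ideal gas in free expansion Q = 0 and W = 0, so T is unchanged.
Entropy is a state function; using a reversible isothermal path, ΔS_gas = nR ln(V₂/V₁) = 4.85 × 8.314 × ln(44.5/6.39) = 78.3 J/K.
The insulated surroundings exchange no heat, so ΔS_surr = 0 and ΔS_universe = ΔS_gas.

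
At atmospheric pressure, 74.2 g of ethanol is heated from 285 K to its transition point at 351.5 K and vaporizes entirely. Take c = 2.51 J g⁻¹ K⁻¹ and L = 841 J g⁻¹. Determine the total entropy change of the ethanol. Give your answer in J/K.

ΔS = 217 J/K

Warming step: ΔS₁ = m c ln(T_tr/T_i) = 74.2 × 2.51 × ln(351.5/285) = 39.06 J/K.
Phase change: ΔS₂ = +mL/T_tr = 74.2 × 841 / 351.5 = 177.5 J/K.
ΔS_total = (39.06) + (177.5) = 217 J/K.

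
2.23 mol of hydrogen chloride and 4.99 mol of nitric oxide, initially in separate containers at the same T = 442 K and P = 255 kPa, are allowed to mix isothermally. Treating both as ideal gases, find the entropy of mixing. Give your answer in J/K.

ΔS_mix = 37.1 J/K

Mole fractions: x_A = 2.23/7.22 = 0.309, x_B = 0.691.
ΔS_mix = −R(n_A ln x_A + n_B ln x_B) = −8.314 × (2.23 ln 0.309 + 4.99 ln 0.691) = 37.1 J/K.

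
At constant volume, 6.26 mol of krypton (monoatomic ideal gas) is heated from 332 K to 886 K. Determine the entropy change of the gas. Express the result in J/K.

At constant volume, ΔS = nC_V ln(T₂/T₁) with C_V = 3R/2 = 12.47 J mol⁻¹ K⁻¹.
ΔS = 6.26 × 12.47 × ln(886/332) = 76.6 J/K.

ΔS = 76.6 J/K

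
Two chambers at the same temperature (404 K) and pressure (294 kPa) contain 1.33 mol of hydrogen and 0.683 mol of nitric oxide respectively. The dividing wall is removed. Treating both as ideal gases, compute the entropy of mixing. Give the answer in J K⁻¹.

ΔS_mix = 10.7 J/K

Mole fractions: x_A = 1.33/2.01 = 0.661, x_B = 0.339.
ΔS_mix = −R(n_A ln x_A + n_B ln x_B) = −8.314 × (1.33 ln 0.661 + 0.683 ln 0.339) = 10.7 J/K.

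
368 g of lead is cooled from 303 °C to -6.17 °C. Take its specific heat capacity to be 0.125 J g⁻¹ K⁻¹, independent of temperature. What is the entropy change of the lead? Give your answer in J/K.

ΔS = -35.4 J/K

In kelvin: T₁ = 576.15 K, T₂ = 266.98 K. ΔS = ∫dQ_rev/T = m c ln(T₂/T₁) = 368 × 0.125 × ln(266.98/576.15) = -35.4 J/K.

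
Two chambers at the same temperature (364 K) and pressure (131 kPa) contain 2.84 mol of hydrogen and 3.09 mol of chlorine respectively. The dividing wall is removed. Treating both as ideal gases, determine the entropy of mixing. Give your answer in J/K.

ΔS_mix = 34.1 J/K

Mole fractions: x_A = 2.84/5.93 = 0.479, x_B = 0.521.
ΔS_mix = −R(n_A ln x_A + n_B ln x_B) = −8.314 × (2.84 ln 0.479 + 3.09 ln 0.521) = 34.1 J/K.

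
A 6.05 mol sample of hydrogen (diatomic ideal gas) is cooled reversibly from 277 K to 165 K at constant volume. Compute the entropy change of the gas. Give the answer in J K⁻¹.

ΔS = -65.1 J/K

At constant volume, ΔS = nC_V ln(T₂/T₁) with C_V = 5R/2 = 20.79 J mol⁻¹ K⁻¹.
ΔS = 6.05 × 20.79 × ln(165/277) = -65.1 J/K.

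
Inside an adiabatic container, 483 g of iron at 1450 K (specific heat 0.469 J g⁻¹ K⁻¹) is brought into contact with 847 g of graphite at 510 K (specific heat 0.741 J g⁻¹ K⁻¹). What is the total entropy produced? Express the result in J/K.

Energy balance: T_f = (m₁c₁T₁ + m₂c₂T₂)/(m₁c₁ + m₂c₂) = 759.29 K.
ΔS₁ = m₁c₁ ln(T_f/T₁) = 226.527 × ln(759.29/1450) = -146.5 J/K.
ΔS₂ = m₂c₂ ln(T_f/T₂) = 627.627 × ln(759.29/510) = 249.8 J/K.
ΔS_total = -146.5 + 249.8 = 103 J/K.

ΔS_total = 103 J/K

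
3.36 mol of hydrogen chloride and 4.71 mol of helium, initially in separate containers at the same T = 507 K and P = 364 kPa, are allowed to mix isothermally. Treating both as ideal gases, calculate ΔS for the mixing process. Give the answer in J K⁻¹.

ΔS_mix = 45.6 J/K

Mole fractions: x_A = 3.36/8.07 = 0.416, x_B = 0.584.
ΔS_mix = −R(n_A ln x_A + n_B ln x_B) = −8.314 × (3.36 ln 0.416 + 4.71 ln 0.584) = 45.6 J/K.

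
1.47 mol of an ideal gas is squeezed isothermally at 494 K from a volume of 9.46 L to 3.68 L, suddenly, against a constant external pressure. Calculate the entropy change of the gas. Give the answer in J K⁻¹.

Entropy is a state function, so ΔS_gas depends only on the end states.
For an isothermal ideal gas ΔS_gas = nR ln(V₂/V₁) = 1.47 × 8.314 × ln(3.68/9.46) = -11.5 J/K.

ΔS_gas = -11.5 J/K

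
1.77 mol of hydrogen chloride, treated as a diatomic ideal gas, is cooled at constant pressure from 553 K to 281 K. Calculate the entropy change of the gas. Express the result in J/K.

ΔS = -34.9 J/K

At constant pressure, ΔS = nC_p ln(T₂/T₁) with C_p = 7R/2 = 29.1 J mol⁻¹ K⁻¹.
ΔS = 1.77 × 29.1 × ln(281/553) = -34.9 J/K.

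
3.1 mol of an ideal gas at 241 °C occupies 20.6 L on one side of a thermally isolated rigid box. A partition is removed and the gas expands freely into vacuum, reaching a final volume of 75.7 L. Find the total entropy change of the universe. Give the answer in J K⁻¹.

ΔS_universe = 33.5 J/K

For an ideal gas in free expansion Q = 0 and W = 0, so T is unchanged.
Entropy is a state function; using a reversible isothermal path, ΔS_gas = nR ln(V₂/V₁) = 3.1 × 8.314 × ln(75.7/20.6) = 33.5 J/K.
The insulated surroundings exchange no heat, so ΔS_surr = 0 and ΔS_universe = ΔS_gas.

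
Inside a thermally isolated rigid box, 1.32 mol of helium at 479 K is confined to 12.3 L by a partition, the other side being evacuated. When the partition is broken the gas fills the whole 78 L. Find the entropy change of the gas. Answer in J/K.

ΔS_gas = 20.3 J/K

No heat is exchanged and no work is done, so the ideal-gas temperature stays constant.
Entropy is a state function; using a reversible isothermal path, ΔS_gas = nR ln(V₂/V₁) = 1.32 × 8.314 × ln(78/12.3) = 20.3 J/K.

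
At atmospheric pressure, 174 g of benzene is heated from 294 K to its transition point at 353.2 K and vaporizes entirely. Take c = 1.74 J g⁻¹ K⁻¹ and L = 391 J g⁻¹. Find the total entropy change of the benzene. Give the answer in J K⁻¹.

ΔS = 248 J/K

Warming step: ΔS₁ = m c ln(T_tr/T_i) = 174 × 1.74 × ln(353.2/294) = 55.54 J/K.
Phase change: ΔS₂ = +mL/T_tr = 174 × 391 / 353.2 = 192.6 J/K.
ΔS_total = (55.54) + (192.6) = 248 J/K.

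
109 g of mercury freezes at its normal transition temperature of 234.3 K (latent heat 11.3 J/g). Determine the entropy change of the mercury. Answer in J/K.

Heat released by the substance: Q = −mL = −109 × 11.3 = −1231.7 J.
At constant T, ΔS = Q_rev/T = −1231.7 / 234.3 = -5.26 J/K.

ΔS = -5.26 J/K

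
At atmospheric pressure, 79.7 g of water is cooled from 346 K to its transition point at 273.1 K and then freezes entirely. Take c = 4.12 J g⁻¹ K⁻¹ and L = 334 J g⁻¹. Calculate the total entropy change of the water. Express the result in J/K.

Cooling step: ΔS₁ = m c ln(T_tr/T_i) = 79.7 × 4.12 × ln(273.1/346) = -77.69 J/K.
Phase change: ΔS₂ = −mL/T_tr = −79.7 × 334 / 273.1 = -97.47 J/K.
ΔS_total = (-77.69) + (-97.47) = -175 J/K.

ΔS = -175 J/K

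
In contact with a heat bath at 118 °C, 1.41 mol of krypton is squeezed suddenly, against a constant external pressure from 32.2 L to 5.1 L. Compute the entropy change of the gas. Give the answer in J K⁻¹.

Entropy is a state function, so ΔS_gas depends only on the end states.
For an isothermal ideal gas ΔS_gas = nR ln(V₂/V₁) = 1.41 × 8.314 × ln(5.1/32.2) = -21.6 J/K.

ΔS_gas = -21.6 J/K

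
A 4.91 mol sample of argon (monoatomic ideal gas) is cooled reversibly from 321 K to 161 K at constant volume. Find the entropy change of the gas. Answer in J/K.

At constant volume, ΔS = nC_V ln(T₂/T₁) with C_V = 3R/2 = 12.47 J mol⁻¹ K⁻¹.
ΔS = 4.91 × 12.47 × ln(161/321) = -42.3 J/K.

ΔS = -42.3 J/K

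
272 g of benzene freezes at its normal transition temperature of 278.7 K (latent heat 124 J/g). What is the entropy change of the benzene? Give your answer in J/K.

ΔS = -121 J/K

Heat released by the substance: Q = −mL = −272 × 124 = −33728 J.
At constant T, ΔS = Q_rev/T = −33728 / 278.7 = -121 J/K.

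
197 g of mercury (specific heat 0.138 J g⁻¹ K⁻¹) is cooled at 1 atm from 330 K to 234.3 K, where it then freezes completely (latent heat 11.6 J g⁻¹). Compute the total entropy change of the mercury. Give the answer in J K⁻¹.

ΔS = -19.1 J/K

Cooling step: ΔS₁ = m c ln(T_tr/T_i) = 197 × 0.138 × ln(234.3/330) = -9.311 J/K.
Phase change: ΔS₂ = −mL/T_tr = −197 × 11.6 / 234.3 = -9.753 J/K.
ΔS_total = (-9.311) + (-9.753) = -19.1 J/K.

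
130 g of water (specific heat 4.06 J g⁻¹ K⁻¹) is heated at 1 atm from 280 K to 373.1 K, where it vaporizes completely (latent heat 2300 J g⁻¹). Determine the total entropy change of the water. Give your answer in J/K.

ΔS = 953 J/K

Warming step: ΔS₁ = m c ln(T_tr/T_i) = 130 × 4.06 × ln(373.1/280) = 151.5 J/K.
Phase change: ΔS₂ = +mL/T_tr = 130 × 2300 / 373.1 = 801.4 J/K.
ΔS_total = (151.5) + (801.4) = 953 J/K.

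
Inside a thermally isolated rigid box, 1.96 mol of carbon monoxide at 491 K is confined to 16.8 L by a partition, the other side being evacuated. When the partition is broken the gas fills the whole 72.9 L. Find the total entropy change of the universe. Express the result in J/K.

For an ideal gas in free expansion Q = 0 and W = 0, so T is unchanged.
Entropy is a state function; using a reversible isothermal path, ΔS_gas = nR ln(V₂/V₁) = 1.96 × 8.314 × ln(72.9/16.8) = 23.9 J/K.
The insulated surroundings exchange no heat, so ΔS_surr = 0 and ΔS_universe = ΔS_gas.

ΔS_universe = 23.9 J/K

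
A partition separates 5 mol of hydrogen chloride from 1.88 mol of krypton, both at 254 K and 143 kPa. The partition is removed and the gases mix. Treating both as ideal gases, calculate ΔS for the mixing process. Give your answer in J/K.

ΔS_mix = 33.5 J/K

Mole fractions: x_A = 5/6.88 = 0.727, x_B = 0.273.
ΔS_mix = −R(n_A ln x_A + n_B ln x_B) = −8.314 × (5 ln 0.727 + 1.88 ln 0.273) = 33.5 J/K.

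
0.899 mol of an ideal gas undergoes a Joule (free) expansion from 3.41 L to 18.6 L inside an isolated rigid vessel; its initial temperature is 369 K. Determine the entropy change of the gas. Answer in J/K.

For an ideal gas in free expansion Q = 0 and W = 0, so T is unchanged.
Entropy is a state function; using a reversible isothermal path, ΔS_gas = nR ln(V₂/V₁) = 0.899 × 8.314 × ln(18.6/3.41) = 12.7 J/K.

ΔS_gas = 12.7 J/K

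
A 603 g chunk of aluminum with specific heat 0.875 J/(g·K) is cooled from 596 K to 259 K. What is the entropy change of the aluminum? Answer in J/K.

ΔS = -440 J/K

ΔS = ∫dQ_rev/T = m c ln(T₂/T₁) = 603 × 0.875 × ln(259/596) = -440 J/K.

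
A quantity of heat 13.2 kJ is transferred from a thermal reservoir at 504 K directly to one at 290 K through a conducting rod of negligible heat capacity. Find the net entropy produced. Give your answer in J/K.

ΔS_hot = −Q/T_H = −13200/504 = -26.19 J/K and ΔS_cold = +Q/T_C = 13200/290 = 45.52 J/K.
ΔS_total = -26.19 + 45.52 = 19.3 J/K, positive as the second law requires.

ΔS_total = 19.3 J/K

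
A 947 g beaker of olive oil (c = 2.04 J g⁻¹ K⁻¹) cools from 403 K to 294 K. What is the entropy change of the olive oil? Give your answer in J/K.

ΔS = -609 J/K

ΔS = ∫dQ_rev/T = m c ln(T₂/T₁) = 947 × 2.04 × ln(294/403) = -609 J/K.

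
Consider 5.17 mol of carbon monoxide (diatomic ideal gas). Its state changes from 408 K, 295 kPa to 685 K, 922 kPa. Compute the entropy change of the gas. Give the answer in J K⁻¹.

ΔS = 29 J/K

ΔS = nC_p ln(T₂/T₁) − nR ln(P₂/P₁), with C_p = 7R/2 = 29.1 J mol⁻¹ K⁻¹ for a diatomic ideal gas.
ΔS = 5.17 × [29.1 × ln(685/408) − 8.314 × ln(922/295)] = 29 J/K.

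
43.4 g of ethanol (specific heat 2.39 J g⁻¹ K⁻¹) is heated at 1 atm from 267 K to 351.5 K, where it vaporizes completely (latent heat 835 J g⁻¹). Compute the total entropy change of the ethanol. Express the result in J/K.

Warming step: ΔS₁ = m c ln(T_tr/T_i) = 43.4 × 2.39 × ln(351.5/267) = 28.52 J/K.
Phase change: ΔS₂ = +mL/T_tr = 43.4 × 835 / 351.5 = 103.1 J/K.
ΔS_total = (28.52) + (103.1) = 132 J/K.

ΔS = 132 J/K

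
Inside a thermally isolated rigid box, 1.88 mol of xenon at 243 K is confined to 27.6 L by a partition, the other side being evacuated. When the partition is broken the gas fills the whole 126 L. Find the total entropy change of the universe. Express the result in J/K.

For an ideal gas in free expansion Q = 0 and W = 0, so T is unchanged.
Entropy is a state function; using a reversible isothermal path, ΔS_gas = nR ln(V₂/V₁) = 1.88 × 8.314 × ln(126/27.6) = 23.7 J/K.
The insulated surroundings exchange no heat, so ΔS_surr = 0 and ΔS_universe = ΔS_gas.

ΔS_universe = 23.7 J/K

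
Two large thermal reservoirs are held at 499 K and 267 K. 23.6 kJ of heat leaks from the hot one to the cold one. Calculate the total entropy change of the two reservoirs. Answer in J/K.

ΔS_total = 41.1 J/K

ΔS_hot = −Q/T_H = −23600/499 = -47.29 J/K and ΔS_cold = +Q/T_C = 23600/267 = 88.39 J/K.
ΔS_total = -47.29 + 88.39 = 41.1 J/K, positive as the second law requires.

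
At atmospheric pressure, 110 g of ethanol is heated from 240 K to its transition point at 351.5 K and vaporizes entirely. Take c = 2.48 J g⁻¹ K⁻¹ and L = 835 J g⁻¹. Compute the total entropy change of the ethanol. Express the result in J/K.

ΔS = 365 J/K

Warming step: ΔS₁ = m c ln(T_tr/T_i) = 110 × 2.48 × ln(351.5/240) = 104.1 J/K.
Phase change: ΔS₂ = +mL/T_tr = 110 × 835 / 351.5 = 261.3 J/K.
ΔS_total = (104.1) + (261.3) = 365 J/K.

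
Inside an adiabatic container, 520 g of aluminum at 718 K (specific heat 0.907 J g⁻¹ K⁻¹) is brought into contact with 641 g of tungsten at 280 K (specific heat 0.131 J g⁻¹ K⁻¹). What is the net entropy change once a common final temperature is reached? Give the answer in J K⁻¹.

Energy balance: T_f = (m₁c₁T₁ + m₂c₂T₂)/(m₁c₁ + m₂c₂) = 651.8 K.
ΔS₁ = m₁c₁ ln(T_f/T₁) = 471.64 × ln(651.8/718) = -45.62 J/K.
ΔS₂ = m₂c₂ ln(T_f/T₂) = 83.971 × ln(651.8/280) = 70.95 J/K.
ΔS_total = -45.62 + 70.95 = 25.3 J/K.

ΔS_total = 25.3 J/K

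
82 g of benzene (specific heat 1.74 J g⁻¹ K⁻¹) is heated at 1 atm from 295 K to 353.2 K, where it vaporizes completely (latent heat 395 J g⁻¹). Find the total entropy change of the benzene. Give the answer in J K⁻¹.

ΔS = 117 J/K

Warming step: ΔS₁ = m c ln(T_tr/T_i) = 82 × 1.74 × ln(353.2/295) = 25.69 J/K.
Phase change: ΔS₂ = +mL/T_tr = 82 × 395 / 353.2 = 91.7 J/K.
ΔS_total = (25.69) + (91.7) = 117 J/K.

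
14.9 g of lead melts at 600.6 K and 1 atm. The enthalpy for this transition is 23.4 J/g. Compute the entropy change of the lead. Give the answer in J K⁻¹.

ΔS = 0.581 J/K

Heat absorbed by the substance: Q = mL = 14.9 × 23.4 = 348.66 J.
At constant T, ΔS = Q_rev/T = 348.66 / 600.6 = 0.581 J/K.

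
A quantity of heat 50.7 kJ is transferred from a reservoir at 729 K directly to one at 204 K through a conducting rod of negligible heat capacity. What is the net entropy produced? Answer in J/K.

ΔS_total = 179 J/K

ΔS_hot = −Q/T_H = −50700/729 = -69.55 J/K and ΔS_cold = +Q/T_C = 50700/204 = 248.5 J/K.
ΔS_total = -69.55 + 248.5 = 179 J/K, positive as the second law requires.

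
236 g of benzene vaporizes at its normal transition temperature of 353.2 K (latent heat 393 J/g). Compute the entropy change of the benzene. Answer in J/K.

ΔS = 263 J/K

Heat absorbed by the substance: Q = mL = 236 × 393 = 92748 J.
At constant T, ΔS = Q_rev/T = 92748 / 353.2 = 263 J/K.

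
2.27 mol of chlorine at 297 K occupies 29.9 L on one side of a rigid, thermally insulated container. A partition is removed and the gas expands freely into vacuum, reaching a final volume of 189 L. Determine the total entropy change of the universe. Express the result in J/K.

ΔS_universe = 34.8 J/K

For an ideal gas in free expansion Q = 0 and W = 0, so T is unchanged.
Entropy is a state function; using a reversible isothermal path, ΔS_gas = nR ln(V₂/V₁) = 2.27 × 8.314 × ln(189/29.9) = 34.8 J/K.
The insulated surroundings exchange no heat, so ΔS_surr = 0 and ΔS_universe = ΔS_gas.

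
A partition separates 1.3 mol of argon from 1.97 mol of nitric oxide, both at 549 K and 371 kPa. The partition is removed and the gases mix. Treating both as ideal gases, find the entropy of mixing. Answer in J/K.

ΔS_mix = 18.3 J/K

Mole fractions: x_A = 1.3/3.27 = 0.398, x_B = 0.602.
ΔS_mix = −R(n_A ln x_A + n_B ln x_B) = −8.314 × (1.3 ln 0.398 + 1.97 ln 0.602) = 18.3 J/K.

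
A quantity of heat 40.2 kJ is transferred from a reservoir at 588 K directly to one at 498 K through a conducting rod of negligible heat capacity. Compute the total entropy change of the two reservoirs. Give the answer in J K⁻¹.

ΔS_hot = −Q/T_H = −40200/588 = -68.367 J/K and ΔS_cold = +Q/T_C = 40200/498 = 80.723 J/K.
ΔS_total = -68.367 + 80.723 = 12.4 J/K, positive as the second law requires.

ΔS_total = 12.4 J/K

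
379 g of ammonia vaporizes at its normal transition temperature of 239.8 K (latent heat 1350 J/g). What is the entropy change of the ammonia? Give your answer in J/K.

Heat absorbed by the substance: Q = mL = 379 × 1350 = 511650 J.
At constant T, ΔS = Q_rev/T = 511650 / 239.8 = 2130 J/K.

ΔS = 2130 J/K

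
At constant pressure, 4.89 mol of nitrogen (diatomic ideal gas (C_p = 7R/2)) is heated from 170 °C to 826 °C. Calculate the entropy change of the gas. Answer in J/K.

In kelvin: T₁ = 443.15 K, T₂ = 1099.15 K. At constant pressure, ΔS = nC_p ln(T₂/T₁) with C_p = 7R/2 = 29.1 J mol⁻¹ K⁻¹.
ΔS = 4.89 × 29.1 × ln(1099.15/443.15) = 129 J/K.

ΔS = 129 J/K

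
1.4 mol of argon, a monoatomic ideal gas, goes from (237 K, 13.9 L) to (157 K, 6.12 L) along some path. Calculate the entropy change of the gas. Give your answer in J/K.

ΔS = -16.7 J/K

Entropy is a state function: ΔS = nC_V ln(T₂/T₁) + nR ln(V₂/V₁), with C_V = 3R/2 = 12.47 J mol⁻¹ K⁻¹ for a monoatomic ideal gas.
ΔS = 1.4 × [12.47 × ln(157/237) + 8.314 × ln(6.12/13.9)] = -16.7 J/K.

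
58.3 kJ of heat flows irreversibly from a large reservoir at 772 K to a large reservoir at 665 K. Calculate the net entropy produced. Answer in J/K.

ΔS_hot = −Q/T_H = −58300/772 = -75.52 J/K and ΔS_cold = +Q/T_C = 58300/665 = 87.67 J/K.
ΔS_total = -75.52 + 87.67 = 12.2 J/K, positive as the second law requires.

ΔS_total = 12.2 J/K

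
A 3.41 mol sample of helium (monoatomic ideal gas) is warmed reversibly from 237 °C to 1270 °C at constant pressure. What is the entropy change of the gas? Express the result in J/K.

In kelvin: T₁ = 510.15 K, T₂ = 1543.15 K. At constant pressure, ΔS = nC_p ln(T₂/T₁) with C_p = 5R/2 = 20.79 J mol⁻¹ K⁻¹.
ΔS = 3.41 × 20.79 × ln(1543.15/510.15) = 78.5 J/K.

ΔS = 78.5 J/K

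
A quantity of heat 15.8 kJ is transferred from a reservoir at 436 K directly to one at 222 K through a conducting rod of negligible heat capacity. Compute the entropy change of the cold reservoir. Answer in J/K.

ΔS_cold = 71.2 J/K

The cold reservoir gains heat Q, so ΔS_cold = +Q/T_C = 15800/222 = 71.2 J/K.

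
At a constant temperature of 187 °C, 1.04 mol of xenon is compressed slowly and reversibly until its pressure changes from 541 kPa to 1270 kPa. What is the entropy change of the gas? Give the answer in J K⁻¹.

ΔS_gas = -7.38 J/K

For an isothermal ideal gas ΔS_gas = nR ln(P₁/P₂) = 1.04 × 8.314 × ln(541/1270) = -7.38 J/K.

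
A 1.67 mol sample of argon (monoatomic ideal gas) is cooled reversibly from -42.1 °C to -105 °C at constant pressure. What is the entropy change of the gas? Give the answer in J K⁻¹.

In kelvin: T₁ = 231.05 K, T₂ = 168.15 K. At constant pressure, ΔS = nC_p ln(T₂/T₁) with C_p = 5R/2 = 20.79 J mol⁻¹ K⁻¹.
ΔS = 1.67 × 20.79 × ln(168.15/231.05) = -11 J/K.

ΔS = -11 J/K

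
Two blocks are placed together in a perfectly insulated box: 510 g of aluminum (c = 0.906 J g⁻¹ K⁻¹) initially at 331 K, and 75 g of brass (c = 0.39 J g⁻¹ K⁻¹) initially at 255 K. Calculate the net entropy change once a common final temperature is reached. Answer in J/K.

ΔS_total = 0.868 J/K

Energy balance: T_f = (m₁c₁T₁ + m₂c₂T₂)/(m₁c₁ + m₂c₂) = 326.48 K.
ΔS₁ = m₁c₁ ln(T_f/T₁) = 462.06 × ln(326.48/331) = -6.3597 J/K.
ΔS₂ = m₂c₂ ln(T_f/T₂) = 29.25 × ln(326.48/255) = 7.2274 J/K.
ΔS_total = -6.3597 + 7.2274 = 0.868 J/K.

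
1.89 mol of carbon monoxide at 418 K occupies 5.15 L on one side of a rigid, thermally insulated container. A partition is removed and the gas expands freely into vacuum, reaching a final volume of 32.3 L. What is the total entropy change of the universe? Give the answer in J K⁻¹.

ΔS_universe = 28.9 J/K

For an ideal gas in free expansion Q = 0 and W = 0, so T is unchanged.
Entropy is a state function; using a reversible isothermal path, ΔS_gas = nR ln(V₂/V₁) = 1.89 × 8.314 × ln(32.3/5.15) = 28.9 J/K.
The insulated surroundings exchange no heat, so ΔS_surr = 0 and ΔS_universe = ΔS_gas.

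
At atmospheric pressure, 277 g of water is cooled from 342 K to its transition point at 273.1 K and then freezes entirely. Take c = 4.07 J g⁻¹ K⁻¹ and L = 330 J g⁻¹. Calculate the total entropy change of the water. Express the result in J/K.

Cooling step: ΔS₁ = m c ln(T_tr/T_i) = 277 × 4.07 × ln(273.1/342) = -253.6 J/K.
Phase change: ΔS₂ = −mL/T_tr = −277 × 330 / 273.1 = -334.7 J/K.
ΔS_total = (-253.6) + (-334.7) = -588 J/K.

ΔS = -588 J/K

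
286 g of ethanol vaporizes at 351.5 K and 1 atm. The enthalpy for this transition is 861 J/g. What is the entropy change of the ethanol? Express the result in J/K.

ΔS = 701 J/K

Heat absorbed by the substance: Q = mL = 286 × 861 = 246246 J.
At constant T, ΔS = Q_rev/T = 246246 / 351.5 = 701 J/K.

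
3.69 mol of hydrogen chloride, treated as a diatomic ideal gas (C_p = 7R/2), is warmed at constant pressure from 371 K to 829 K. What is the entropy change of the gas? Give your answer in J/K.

At constant pressure, ΔS = nC_p ln(T₂/T₁) with C_p = 7R/2 = 29.1 J mol⁻¹ K⁻¹.
ΔS = 3.69 × 29.1 × ln(829/371) = 86.3 J/K.

ΔS = 86.3 J/K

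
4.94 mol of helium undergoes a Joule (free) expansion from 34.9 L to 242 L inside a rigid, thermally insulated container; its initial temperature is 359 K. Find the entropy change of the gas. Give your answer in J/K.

For an ideal gas in free expansion Q = 0 and W = 0, so T is unchanged.
Entropy is a state function; using a reversible isothermal path, ΔS_gas = nR ln(V₂/V₁) = 4.94 × 8.314 × ln(242/34.9) = 79.5 J/K.

ΔS_gas = 79.5 J/K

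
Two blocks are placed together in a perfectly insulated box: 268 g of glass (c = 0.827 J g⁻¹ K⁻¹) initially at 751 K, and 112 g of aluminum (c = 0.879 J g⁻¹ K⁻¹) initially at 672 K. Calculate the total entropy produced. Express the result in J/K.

Energy balance: T_f = (m₁c₁T₁ + m₂c₂T₂)/(m₁c₁ + m₂c₂) = 726.7 K.
ΔS₁ = m₁c₁ ln(T_f/T₁) = 221.636 × ln(726.7/751) = -7.289 J/K.
ΔS₂ = m₂c₂ ln(T_f/T₂) = 98.448 × ln(726.7/672) = 7.704 J/K.
ΔS_total = -7.289 + 7.704 = 0.415 J/K.

ΔS_total = 0.415 J/K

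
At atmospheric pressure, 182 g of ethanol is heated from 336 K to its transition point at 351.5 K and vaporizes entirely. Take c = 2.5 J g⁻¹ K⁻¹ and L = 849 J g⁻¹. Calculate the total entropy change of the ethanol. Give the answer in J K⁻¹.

ΔS = 460 J/K

Warming step: ΔS₁ = m c ln(T_tr/T_i) = 182 × 2.5 × ln(351.5/336) = 20.52 J/K.
Phase change: ΔS₂ = +mL/T_tr = 182 × 849 / 351.5 = 439.6 J/K.
ΔS_total = (20.52) + (439.6) = 460 J/K.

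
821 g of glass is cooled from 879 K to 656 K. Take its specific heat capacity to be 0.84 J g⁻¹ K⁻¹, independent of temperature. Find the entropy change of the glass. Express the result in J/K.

ΔS = -202 J/K

ΔS = ∫dQ_rev/T = m c ln(T₂/T₁) = 821 × 0.84 × ln(656/879) = -202 J/K.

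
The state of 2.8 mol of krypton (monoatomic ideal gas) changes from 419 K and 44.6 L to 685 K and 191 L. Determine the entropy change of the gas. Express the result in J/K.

ΔS = 51 J/K

Entropy is a state function: ΔS = nC_V ln(T₂/T₁) + nR ln(V₂/V₁), with C_V = 3R/2 = 12.47 J mol⁻¹ K⁻¹ for a monoatomic ideal gas.
ΔS = 2.8 × [12.47 × ln(685/419) + 8.314 × ln(191/44.6)] = 51 J/K.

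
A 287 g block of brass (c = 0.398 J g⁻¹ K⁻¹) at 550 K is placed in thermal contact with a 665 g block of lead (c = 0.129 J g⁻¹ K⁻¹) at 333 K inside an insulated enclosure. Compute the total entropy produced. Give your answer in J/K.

ΔS_total = 5.96 J/K

Energy balance: T_f = (m₁c₁T₁ + m₂c₂T₂)/(m₁c₁ + m₂c₂) = 456.93 K.
ΔS₁ = m₁c₁ ln(T_f/T₁) = 114.226 × ln(456.93/550) = -21.18 J/K.
ΔS₂ = m₂c₂ ln(T_f/T₂) = 85.785 × ln(456.93/333) = 27.14 J/K.
ΔS_total = -21.18 + 27.14 = 5.96 J/K.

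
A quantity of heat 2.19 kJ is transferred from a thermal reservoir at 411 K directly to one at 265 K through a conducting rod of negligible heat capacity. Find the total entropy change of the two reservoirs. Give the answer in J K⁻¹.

ΔS_total = 2.94 J/K

ΔS_hot = −Q/T_H = −2190/411 = -5.328 J/K and ΔS_cold = +Q/T_C = 2190/265 = 8.264 J/K.
ΔS_total = -5.328 + 8.264 = 2.94 J/K, positive as the second law requires.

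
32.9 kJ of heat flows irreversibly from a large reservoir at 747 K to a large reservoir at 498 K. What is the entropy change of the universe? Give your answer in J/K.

ΔS_total = 22 J/K

ΔS_hot = −Q/T_H = −32900/747 = -44.04 J/K and ΔS_cold = +Q/T_C = 32900/498 = 66.06 J/K.
ΔS_total = -44.04 + 66.06 = 22 J/K, positive as the second law requires.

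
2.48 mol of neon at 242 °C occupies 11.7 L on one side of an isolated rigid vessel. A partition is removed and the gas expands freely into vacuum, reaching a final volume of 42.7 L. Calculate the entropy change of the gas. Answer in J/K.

ΔS_gas = 26.7 J/K

No heat is exchanged and no work is done, so the ideal-gas temperature stays constant.
Entropy is a state function; using a reversible isothermal path, ΔS_gas = nR ln(V₂/V₁) = 2.48 × 8.314 × ln(42.7/11.7) = 26.7 J/K.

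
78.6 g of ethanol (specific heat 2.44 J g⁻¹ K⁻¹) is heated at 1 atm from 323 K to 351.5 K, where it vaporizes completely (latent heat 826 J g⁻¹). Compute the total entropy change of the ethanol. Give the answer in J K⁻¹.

Warming step: ΔS₁ = m c ln(T_tr/T_i) = 78.6 × 2.44 × ln(351.5/323) = 16.22 J/K.
Phase change: ΔS₂ = +mL/T_tr = 78.6 × 826 / 351.5 = 184.7 J/K.
ΔS_total = (16.22) + (184.7) = 201 J/K.

ΔS = 201 J/K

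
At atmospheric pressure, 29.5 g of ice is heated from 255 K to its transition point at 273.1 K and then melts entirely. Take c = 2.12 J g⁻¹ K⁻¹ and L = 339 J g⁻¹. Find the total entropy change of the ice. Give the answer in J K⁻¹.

ΔS = 40.9 J/K

Warming step: ΔS₁ = m c ln(T_tr/T_i) = 29.5 × 2.12 × ln(273.1/255) = 4.289 J/K.
Phase change: ΔS₂ = +mL/T_tr = 29.5 × 339 / 273.1 = 36.62 J/K.
ΔS_total = (4.289) + (36.62) = 40.9 J/K.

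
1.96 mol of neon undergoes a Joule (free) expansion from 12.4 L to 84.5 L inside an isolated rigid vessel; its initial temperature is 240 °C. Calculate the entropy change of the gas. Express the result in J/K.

No heat is exchanged and no work is done, so the ideal-gas temperature stays constant.
Entropy is a state function; using a reversible isothermal path, ΔS_gas = nR ln(V₂/V₁) = 1.96 × 8.314 × ln(84.5/12.4) = 31.3 J/K.

ΔS_gas = 31.3 J/K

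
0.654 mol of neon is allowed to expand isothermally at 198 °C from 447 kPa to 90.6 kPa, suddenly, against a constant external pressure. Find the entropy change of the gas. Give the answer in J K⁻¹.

ΔS_gas = 8.68 J/K

Entropy is a state function, so ΔS_gas depends only on the end states.
For an isothermal ideal gas ΔS_gas = nR ln(P₁/P₂) = 0.654 × 8.314 × ln(447/90.6) = 8.68 J/K.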